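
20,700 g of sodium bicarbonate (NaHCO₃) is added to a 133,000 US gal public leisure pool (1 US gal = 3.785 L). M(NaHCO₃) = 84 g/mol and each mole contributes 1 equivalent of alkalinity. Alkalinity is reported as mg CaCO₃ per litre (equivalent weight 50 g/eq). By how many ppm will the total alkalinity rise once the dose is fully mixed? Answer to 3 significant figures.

Volume: 133,000 US gal × 3.785 L/gal = 503,405 L.
Moles of NaHCO₃: 20,700 g ÷ 84 g/mol = 246.4 mol → 246.4 eq of alkalinity.
As CaCO₃: 246.4 eq × 50 g/eq = 12,320 g.
Rise: 12,320 g / 503,405 L × 1000 = 24.48 mg/L.

24.5 ppm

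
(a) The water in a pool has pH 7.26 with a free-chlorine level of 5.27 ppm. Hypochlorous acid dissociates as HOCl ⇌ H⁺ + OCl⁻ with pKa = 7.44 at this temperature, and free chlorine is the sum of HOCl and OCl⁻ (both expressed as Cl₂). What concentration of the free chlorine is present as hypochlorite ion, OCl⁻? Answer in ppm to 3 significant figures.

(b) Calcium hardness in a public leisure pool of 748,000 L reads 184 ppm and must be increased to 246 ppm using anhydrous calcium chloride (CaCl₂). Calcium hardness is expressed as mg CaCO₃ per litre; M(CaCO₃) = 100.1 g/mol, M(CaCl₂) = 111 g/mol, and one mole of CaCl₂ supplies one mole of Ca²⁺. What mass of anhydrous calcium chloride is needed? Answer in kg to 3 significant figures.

(a) 2.10 ppm; (b) 51.4 kg

(a) [OCl⁻]/[HOCl] = 10^(pH − pKa) = 10^(7.26 − 7.44) = 10^-0.18 = 0.6607.
(a) Fraction as HOCl = 1 / (1 + 0.6607) = 0.6022.
(a) OCl⁻ = (1 − 0.6022) × 5.27 ppm = 2.097 ppm.

(b) Hardness to add: (246 − 184) = 62 mg/L as CaCO₃ × 748,000 L = 46,380 g as CaCO₃.
(b) Moles of Ca²⁺ (1 mol Ca²⁺ ≡ 1 mol CaCO₃): 46,380 / 100.1 g/mol = 463.3 mol.
(b) Mass of CaCl₂: 463.3 × 111 = 51,430 g.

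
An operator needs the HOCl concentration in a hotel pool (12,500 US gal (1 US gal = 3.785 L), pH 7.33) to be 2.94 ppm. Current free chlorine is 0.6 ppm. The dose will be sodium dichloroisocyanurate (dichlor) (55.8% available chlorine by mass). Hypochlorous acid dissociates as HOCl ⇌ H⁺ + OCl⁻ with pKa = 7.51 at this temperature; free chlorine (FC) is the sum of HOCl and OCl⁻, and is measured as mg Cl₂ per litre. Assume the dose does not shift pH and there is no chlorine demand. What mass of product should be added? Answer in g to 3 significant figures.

363 g

Volume: 12,500 US gal × 3.785 L/gal = 47,312 L.
[OCl⁻]/[HOCl] = 10^(pH − pKa) = 10^(7.33 − 7.51) = 0.6607; fraction as HOCl = 1/(1 + 0.6607) = 0.6022.
Free chlorine required for 2.94 ppm HOCl: 2.94 / 0.6022 = 4.882 ppm.
FC to add: 4.882 − 0.6 = 4.282 mg/L as Cl₂.
Cl₂ equivalent: 4.282 mg/L × 47,312 L = 202.6 g.
Product at 55.8% available Cl: 202.6 / 0.558 = 363.1 g.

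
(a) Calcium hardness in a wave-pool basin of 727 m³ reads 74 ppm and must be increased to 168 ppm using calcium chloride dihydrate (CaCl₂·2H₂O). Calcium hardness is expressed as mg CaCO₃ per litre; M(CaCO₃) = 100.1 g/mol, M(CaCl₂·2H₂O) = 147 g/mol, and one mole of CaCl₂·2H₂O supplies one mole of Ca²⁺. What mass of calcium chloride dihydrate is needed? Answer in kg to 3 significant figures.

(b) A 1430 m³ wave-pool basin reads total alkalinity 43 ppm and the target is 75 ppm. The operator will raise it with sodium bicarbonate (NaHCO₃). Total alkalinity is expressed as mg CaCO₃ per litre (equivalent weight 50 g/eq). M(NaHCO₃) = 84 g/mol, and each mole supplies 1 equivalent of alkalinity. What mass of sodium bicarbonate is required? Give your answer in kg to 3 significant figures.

(a) 100 kg; (b) 76.9 kg

(a) Volume: 727 m³ = 727,000 L.
(a) Hardness to add: (168 − 74) = 94 mg/L as CaCO₃ × 727,000 L = 68,340 g as CaCO₃.
(a) Moles of Ca²⁺ (1 mol Ca²⁺ ≡ 1 mol CaCO₃): 68,340 / 100.1 g/mol = 682.7 mol.
(a) Mass of CaCl₂·2H₂O: 682.7 × 147 = 100,400 g.

(b) Volume: 1430 m³ = 1,430,000 L.
(b) Alkalinity to add: (75 − 43) = 32 mg/L as CaCO₃ × 1,430,000 L = 45,760 g as CaCO₃.
(b) Equivalents: 45,760 g ÷ 50 g/eq = 915.2 eq.
(b) NaHCO₃ supplies 1 eq per mole → 915.2 mol.
(b) Mass: 915.2 mol × 84 g/mol = 76,880 g.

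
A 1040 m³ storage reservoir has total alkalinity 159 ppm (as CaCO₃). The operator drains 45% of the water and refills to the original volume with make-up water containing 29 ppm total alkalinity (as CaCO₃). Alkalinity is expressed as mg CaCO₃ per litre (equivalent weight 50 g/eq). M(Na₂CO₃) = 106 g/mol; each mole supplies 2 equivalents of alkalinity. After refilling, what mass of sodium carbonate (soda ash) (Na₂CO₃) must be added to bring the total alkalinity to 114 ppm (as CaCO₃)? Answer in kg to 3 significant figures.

14.9 kg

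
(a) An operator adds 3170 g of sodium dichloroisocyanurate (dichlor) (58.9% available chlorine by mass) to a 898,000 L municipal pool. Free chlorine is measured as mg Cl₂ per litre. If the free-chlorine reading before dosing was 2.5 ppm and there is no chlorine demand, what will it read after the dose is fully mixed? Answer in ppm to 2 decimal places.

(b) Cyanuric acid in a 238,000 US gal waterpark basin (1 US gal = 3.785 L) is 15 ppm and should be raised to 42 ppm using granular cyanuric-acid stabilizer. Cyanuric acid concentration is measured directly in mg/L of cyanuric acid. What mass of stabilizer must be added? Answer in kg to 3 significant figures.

(a) 4.58 ppm; (b) 24.3 kg

(a) Available chlorine delivered: 3170 g × 0.589 = 1867 g as Cl₂.
(a) Concentration rise: 1867 g / 898,000 L = 2.079 mg/L = 2.08 ppm.
(a) Final FC: 2.5 + 2.08 = 4.58 ppm.

(b) Volume: 238,000 US gal × 3.785 L/gal = 900,830 L.
(b) CYA to add: (42 − 15) = 27 mg/L × 900,830 L = 24,320 g cyanuric acid.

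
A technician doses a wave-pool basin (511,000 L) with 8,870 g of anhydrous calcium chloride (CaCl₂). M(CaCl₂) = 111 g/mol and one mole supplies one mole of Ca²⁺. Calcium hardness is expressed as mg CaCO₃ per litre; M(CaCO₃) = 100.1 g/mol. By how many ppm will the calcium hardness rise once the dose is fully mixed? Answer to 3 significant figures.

Moles of Ca²⁺: 8,870 g ÷ 111 g/mol = 79.91 mol.
As CaCO₃: 79.91 mol × 100.1 g/mol = 7999 g.
Rise: 7999 g / 511,000 L × 1000 = 15.65 mg/L.

15.7 ppm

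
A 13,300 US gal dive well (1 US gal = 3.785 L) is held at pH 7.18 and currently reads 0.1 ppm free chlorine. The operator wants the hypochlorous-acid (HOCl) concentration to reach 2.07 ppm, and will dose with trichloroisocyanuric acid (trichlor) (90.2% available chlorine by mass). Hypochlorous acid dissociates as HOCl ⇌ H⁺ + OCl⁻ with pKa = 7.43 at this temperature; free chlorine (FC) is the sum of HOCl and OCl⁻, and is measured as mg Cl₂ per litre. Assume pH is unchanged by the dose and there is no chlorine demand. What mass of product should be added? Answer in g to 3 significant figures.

Volume: 13,300 US gal × 3.785 L/gal = 50,340 L.
[OCl⁻]/[HOCl] = 10^(pH − pKa) = 10^(7.18 − 7.43) = 0.5623; fraction as HOCl = 1/(1 + 0.5623) = 0.6401.
Free chlorine required for 2.07 ppm HOCl: 2.07 / 0.6401 = 3.234 ppm.
FC to add: 3.234 − 0.1 = 3.134 mg/L as Cl₂.
Cl₂ equivalent: 3.134 mg/L × 50,340 L = 157.8 g.
Product at 90.2% available Cl: 157.8 / 0.902 = 174.9 g.

175 g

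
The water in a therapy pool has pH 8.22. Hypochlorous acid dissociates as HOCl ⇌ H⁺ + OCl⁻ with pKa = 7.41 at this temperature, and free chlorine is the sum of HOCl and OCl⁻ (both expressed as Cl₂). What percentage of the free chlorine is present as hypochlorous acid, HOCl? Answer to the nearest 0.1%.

[OCl⁻]/[HOCl] = 10^(pH − pKa) = 10^(8.22 − 7.41) = 10^0.81 = 6.457.
Fraction as HOCl = 1 / (1 + 6.457) = 0.1341.

13.4%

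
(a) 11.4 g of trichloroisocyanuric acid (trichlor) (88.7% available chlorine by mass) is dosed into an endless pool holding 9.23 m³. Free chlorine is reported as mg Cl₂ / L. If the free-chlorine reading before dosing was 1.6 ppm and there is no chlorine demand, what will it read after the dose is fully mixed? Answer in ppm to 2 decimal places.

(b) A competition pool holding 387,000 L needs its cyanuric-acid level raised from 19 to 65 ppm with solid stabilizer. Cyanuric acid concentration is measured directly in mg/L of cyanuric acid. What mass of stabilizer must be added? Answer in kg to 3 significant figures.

(a) 2.70 ppm; (b) 17.8 kg

(a) Volume: 9.23 m³ = 9,230 L.
(a) Available chlorine delivered: 11.4 g × 0.887 = 10.11 g as Cl₂.
(a) Concentration rise: 10.11 g / 9,230 L = 1.096 mg/L = 1.10 ppm.
(a) Final FC: 1.6 + 1.10 = 2.70 ppm.

(b) CYA to add: (65 − 19) = 46 mg/L × 387,000 L = 17,800 g cyanuric acid.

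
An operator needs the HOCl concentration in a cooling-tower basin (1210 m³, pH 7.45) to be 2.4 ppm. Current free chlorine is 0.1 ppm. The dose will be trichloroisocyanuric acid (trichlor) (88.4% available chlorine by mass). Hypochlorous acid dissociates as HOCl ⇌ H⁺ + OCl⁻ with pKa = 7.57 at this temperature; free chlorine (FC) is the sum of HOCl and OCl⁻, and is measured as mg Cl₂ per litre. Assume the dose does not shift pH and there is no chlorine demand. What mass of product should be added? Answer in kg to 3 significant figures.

Volume: 1210 m³ = 1,210,000 L.
[OCl⁻]/[HOCl] = 10^(pH − pKa) = 10^(7.45 − 7.57) = 0.7586; fraction as HOCl = 1/(1 + 0.7586) = 0.5686.
Free chlorine required for 2.4 ppm HOCl: 2.4 / 0.5686 = 4.221 ppm.
FC to add: 4.221 − 0.1 = 4.121 mg/L as Cl₂.
Cl₂ equivalent: 4.121 mg/L × 1,210,000 L = 4986 g.
Product at 88.4% available Cl: 4986 / 0.884 = 5640 g.

5.64 kg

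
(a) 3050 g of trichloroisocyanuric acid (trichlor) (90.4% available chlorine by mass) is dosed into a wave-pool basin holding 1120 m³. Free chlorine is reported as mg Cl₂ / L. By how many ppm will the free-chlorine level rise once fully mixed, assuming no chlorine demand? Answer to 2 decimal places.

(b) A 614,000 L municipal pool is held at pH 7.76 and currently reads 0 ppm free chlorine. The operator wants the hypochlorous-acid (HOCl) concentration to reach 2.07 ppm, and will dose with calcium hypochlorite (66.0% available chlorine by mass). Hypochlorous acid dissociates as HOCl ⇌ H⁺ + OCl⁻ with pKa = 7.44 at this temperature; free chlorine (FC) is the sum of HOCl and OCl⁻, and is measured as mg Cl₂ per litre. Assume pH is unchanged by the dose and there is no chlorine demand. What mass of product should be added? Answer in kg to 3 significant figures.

(a) 2.46 ppm; (b) 5.95 kg

(a) Volume: 1120 m³ = 1,120,000 L.
(a) Available chlorine delivered: 3050 g × 0.904 = 2757 g as Cl₂.
(a) Concentration rise: 2757 g / 1,120,000 L = 2.462 mg/L = 2.46 ppm.

(b) [OCl⁻]/[HOCl] = 10^(pH − pKa) = 10^(7.76 − 7.44) = 2.089; fraction as HOCl = 1/(1 + 2.089) = 0.3237.
(b) Free chlorine required for 2.07 ppm HOCl: 2.07 / 0.3237 = 6.395 ppm.
(b) FC to add: 6.395 − 0 = 6.395 mg/L as Cl₂.
(b) Cl₂ equivalent: 6.395 mg/L × 614,000 L = 3926 g.
(b) Product at 66.0% available Cl: 3926 / 0.66 = 5949 g.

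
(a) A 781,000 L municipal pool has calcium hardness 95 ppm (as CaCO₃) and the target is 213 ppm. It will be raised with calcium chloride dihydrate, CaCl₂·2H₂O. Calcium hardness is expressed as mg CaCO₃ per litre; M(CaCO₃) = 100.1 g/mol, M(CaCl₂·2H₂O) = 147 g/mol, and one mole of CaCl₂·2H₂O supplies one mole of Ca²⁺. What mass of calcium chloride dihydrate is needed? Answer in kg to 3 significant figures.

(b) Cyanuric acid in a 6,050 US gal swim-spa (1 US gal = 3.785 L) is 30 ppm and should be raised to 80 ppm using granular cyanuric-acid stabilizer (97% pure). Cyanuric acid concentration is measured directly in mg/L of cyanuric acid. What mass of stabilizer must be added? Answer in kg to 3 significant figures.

(a) Hardness to add: (213 − 95) = 118 mg/L as CaCO₃ × 781,000 L = 92,160 g as CaCO₃.
(a) Moles of Ca²⁺ (1 mol Ca²⁺ ≡ 1 mol CaCO₃): 92,160 / 100.1 g/mol = 920.7 mol.
(a) Mass of CaCl₂·2H₂O: 920.7 × 147 = 135,300 g.

(b) Volume: 6,050 US gal × 3.785 L/gal = 22,899 L.
(b) CYA to add: (80 − 30) = 50 mg/L × 22,899 L = 1145 g cyanuric acid.
(b) At 97% purity: 1145 / 0.97 = 1180 g product.

(a) 135 kg; (b) 1.18 kg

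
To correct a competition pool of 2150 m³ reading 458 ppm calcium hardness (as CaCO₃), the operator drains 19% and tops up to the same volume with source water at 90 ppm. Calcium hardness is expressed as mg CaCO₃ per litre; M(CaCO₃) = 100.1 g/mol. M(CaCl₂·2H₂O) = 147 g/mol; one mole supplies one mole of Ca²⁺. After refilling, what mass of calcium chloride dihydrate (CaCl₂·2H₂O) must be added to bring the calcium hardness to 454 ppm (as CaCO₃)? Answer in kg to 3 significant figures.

208 kg

Volume: 2150 m³ = 2,150,000 L.
After draining 19% and refilling: 458 × 0.81 + 90 × 0.19 = 388.08 ppm.
Deficit to target: 454 − 388.08 = 65.92 mg/L.
As CaCO₃: 65.92 mg/L × 2,150,000 L = 141,700 g; ÷ 100.1 = 1416 mol Ca²⁺.
Mass: 1416 × 147 = 208,100 g.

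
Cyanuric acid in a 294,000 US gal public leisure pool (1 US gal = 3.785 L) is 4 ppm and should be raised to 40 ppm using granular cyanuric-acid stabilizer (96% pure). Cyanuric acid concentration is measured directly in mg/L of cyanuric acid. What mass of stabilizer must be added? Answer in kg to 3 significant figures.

Volume: 294,000 US gal × 3.785 L/gal = 1,112,790 L.
CYA to add: (40 − 4) = 36 mg/L × 1,112,790 L = 40,060 g cyanuric acid.
At 96% purity: 40,060 / 0.96 = 41,730 g product.

41.7 kg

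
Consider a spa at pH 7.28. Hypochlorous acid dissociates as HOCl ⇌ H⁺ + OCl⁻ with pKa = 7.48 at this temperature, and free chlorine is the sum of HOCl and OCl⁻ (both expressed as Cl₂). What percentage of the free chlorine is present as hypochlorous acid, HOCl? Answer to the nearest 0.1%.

61.3%

[OCl⁻]/[HOCl] = 10^(pH − pKa) = 10^(7.28 − 7.48) = 10^-0.20 = 0.631.
Fraction as HOCl = 1 / (1 + 0.631) = 0.6131.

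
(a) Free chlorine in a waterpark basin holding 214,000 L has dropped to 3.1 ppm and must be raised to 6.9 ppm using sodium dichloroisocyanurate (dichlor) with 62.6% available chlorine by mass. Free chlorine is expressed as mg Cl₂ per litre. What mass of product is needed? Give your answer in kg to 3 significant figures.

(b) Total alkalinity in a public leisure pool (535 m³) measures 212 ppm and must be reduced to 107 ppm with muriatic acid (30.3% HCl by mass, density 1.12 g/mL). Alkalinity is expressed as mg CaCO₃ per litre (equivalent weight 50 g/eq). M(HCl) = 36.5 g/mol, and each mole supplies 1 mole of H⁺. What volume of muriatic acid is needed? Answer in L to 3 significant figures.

(a) Chlorine deficit: 6.9 − 3.1 = 3.8 ppm = 3.8 mg/L as Cl₂.
(a) Cl₂ equivalent needed: 3.8 mg/L × 214,000 L = 813,200 mg = 813.2 g.
(a) Product at 62.6% available chlorine: 813.2 / 0.626 = 1299 g.

(b) Volume: 535 m³ = 535,000 L.
(b) Alkalinity to neutralize: (212 − 107) = 105 mg/L as CaCO₃ × 535,000 L = 56,180 g as CaCO₃.
(b) Equivalents of H⁺ required: 56,180 ÷ 50 g/eq = 1124 eq = 1124 mol HCl.
(b) Mass of HCl: 1124 × 36.5 = 41,010 g.
(b) Mass of 30.3% solution: 41,010 / 0.303 = 135,300 g.
(b) Volume: 135,300 g ÷ 1.12 g/mL = 120,800 mL.

(a) 1.30 kg; (b) 121 L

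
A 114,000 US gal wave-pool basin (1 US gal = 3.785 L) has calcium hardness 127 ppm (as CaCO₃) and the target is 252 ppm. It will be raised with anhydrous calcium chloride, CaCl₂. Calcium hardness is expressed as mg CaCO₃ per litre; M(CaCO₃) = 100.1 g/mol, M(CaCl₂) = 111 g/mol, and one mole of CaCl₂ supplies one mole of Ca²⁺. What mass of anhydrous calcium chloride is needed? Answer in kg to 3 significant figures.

59.8 kg

Volume: 114,000 US gal × 3.785 L/gal = 431,490 L.
Hardness to add: (252 − 127) = 125 mg/L as CaCO₃ × 431,490 L = 53,940 g as CaCO₃.
Moles of Ca²⁺ (1 mol Ca²⁺ ≡ 1 mol CaCO₃): 53,940 / 100.1 g/mol = 538.8 mol.
Mass of CaCl₂: 538.8 × 111 = 59,810 g.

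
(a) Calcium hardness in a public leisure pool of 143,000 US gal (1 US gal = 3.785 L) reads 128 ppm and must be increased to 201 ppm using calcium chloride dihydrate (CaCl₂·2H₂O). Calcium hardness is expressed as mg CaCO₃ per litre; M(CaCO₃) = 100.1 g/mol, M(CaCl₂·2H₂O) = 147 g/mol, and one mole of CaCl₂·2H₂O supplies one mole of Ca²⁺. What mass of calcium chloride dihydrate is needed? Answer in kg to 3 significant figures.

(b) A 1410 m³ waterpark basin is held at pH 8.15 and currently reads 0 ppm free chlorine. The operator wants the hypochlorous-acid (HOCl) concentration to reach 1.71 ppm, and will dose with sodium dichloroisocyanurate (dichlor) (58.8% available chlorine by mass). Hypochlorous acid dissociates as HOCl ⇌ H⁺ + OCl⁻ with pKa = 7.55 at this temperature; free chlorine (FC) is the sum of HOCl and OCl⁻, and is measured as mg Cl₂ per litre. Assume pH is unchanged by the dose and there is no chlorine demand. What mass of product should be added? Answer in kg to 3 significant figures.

(a) 58.0 kg; (b) 20.4 kg

(a) Volume: 143,000 US gal × 3.785 L/gal = 541,255 L.
(a) Hardness to add: (201 − 128) = 73 mg/L as CaCO₃ × 541,255 L = 39,510 g as CaCO₃.
(a) Moles of Ca²⁺ (1 mol Ca²⁺ ≡ 1 mol CaCO₃): 39,510 / 100.1 g/mol = 394.7 mol.
(a) Mass of CaCl₂·2H₂O: 394.7 × 147 = 58,020 g.

(b) Volume: 1410 m³ = 1,410,000 L.
(b) [OCl⁻]/[HOCl] = 10^(pH − pKa) = 10^(8.15 − 7.55) = 3.981; fraction as HOCl = 1/(1 + 3.981) = 0.2008.
(b) Free chlorine required for 1.71 ppm HOCl: 1.71 / 0.2008 = 8.518 ppm.
(b) FC to add: 8.518 − 0 = 8.518 mg/L as Cl₂.
(b) Cl₂ equivalent: 8.518 mg/L × 1,410,000 L = 12,010 g.
(b) Product at 58.8% available Cl: 12,010 / 0.588 = 20,420 g.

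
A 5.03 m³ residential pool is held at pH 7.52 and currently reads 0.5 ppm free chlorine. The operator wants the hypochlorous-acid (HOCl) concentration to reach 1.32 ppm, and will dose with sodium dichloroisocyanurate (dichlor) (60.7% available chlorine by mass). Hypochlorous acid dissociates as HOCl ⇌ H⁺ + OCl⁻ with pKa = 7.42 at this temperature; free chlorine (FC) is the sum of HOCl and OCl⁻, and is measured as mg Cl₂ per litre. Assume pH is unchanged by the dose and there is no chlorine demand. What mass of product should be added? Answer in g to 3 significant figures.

20.6 g

Volume: 5.03 m³ = 5,030 L.
[OCl⁻]/[HOCl] = 10^(pH − pKa) = 10^(7.52 − 7.42) = 1.259; fraction as HOCl = 1/(1 + 1.259) = 0.4427.
Free chlorine required for 1.32 ppm HOCl: 1.32 / 0.4427 = 2.982 ppm.
FC to add: 2.982 − 0.5 = 2.482 mg/L as Cl₂.
Cl₂ equivalent: 2.482 mg/L × 5,030 L = 12.48 g.
Product at 60.7% available Cl: 12.48 / 0.607 = 20.57 g.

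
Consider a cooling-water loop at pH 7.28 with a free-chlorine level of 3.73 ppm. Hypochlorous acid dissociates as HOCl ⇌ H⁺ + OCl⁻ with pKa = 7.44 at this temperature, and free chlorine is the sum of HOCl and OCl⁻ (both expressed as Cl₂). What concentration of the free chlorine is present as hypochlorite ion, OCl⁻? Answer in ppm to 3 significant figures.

1.53 ppm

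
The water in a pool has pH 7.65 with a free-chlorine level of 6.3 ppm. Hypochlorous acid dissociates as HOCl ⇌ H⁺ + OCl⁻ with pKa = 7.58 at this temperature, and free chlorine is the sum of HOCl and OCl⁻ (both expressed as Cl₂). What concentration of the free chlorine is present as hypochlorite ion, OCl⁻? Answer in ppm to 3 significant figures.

[OCl⁻]/[HOCl] = 10^(pH − pKa) = 10^(7.65 − 7.58) = 10^0.07 = 1.175.
Fraction as HOCl = 1 / (1 + 1.175) = 0.4598.
OCl⁻ = (1 − 0.4598) × 6.3 ppm = 3.403 ppm.

3.40 ppm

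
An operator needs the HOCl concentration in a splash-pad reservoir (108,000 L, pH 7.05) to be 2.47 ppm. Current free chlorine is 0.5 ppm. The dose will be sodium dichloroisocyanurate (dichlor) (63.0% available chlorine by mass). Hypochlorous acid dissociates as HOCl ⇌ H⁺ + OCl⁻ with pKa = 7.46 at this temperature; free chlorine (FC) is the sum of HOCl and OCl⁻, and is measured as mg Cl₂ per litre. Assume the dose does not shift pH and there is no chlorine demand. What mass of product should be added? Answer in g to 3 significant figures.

502 g

[OCl⁻]/[HOCl] = 10^(pH − pKa) = 10^(7.05 − 7.46) = 0.389; fraction as HOCl = 1/(1 + 0.389) = 0.7199.
Free chlorine required for 2.47 ppm HOCl: 2.47 / 0.7199 = 3.431 ppm.
FC to add: 3.431 − 0.5 = 2.931 mg/L as Cl₂.
Cl₂ equivalent: 2.931 mg/L × 108,000 L = 316.5 g.
Product at 63.0% available Cl: 316.5 / 0.63 = 502.4 g.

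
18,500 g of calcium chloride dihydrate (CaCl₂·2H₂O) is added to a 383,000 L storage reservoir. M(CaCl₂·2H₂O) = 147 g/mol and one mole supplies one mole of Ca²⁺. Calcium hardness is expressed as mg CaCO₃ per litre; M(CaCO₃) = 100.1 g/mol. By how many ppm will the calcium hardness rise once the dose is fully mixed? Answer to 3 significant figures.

32.9 ppm

Moles of Ca²⁺: 18,500 g ÷ 147 g/mol = 125.9 mol.
As CaCO₃: 125.9 mol × 100.1 g/mol = 12,600 g.
Rise: 12,600 g / 383,000 L × 1000 = 32.89 mg/L.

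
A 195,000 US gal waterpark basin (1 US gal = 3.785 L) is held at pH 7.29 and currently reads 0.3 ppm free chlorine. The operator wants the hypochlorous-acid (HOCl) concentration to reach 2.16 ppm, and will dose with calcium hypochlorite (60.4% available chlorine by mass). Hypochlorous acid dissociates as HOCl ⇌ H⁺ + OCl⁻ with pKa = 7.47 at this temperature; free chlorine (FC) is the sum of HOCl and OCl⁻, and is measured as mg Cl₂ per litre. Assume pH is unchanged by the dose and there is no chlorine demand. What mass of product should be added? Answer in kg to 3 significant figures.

4.02 kg

Volume: 195,000 US gal × 3.785 L/gal = 738,075 L.
[OCl⁻]/[HOCl] = 10^(pH − pKa) = 10^(7.29 − 7.47) = 0.6607; fraction as HOCl = 1/(1 + 0.6607) = 0.6022.
Free chlorine required for 2.16 ppm HOCl: 2.16 / 0.6022 = 3.587 ppm.
FC to add: 3.587 − 0.3 = 3.287 mg/L as Cl₂.
Cl₂ equivalent: 3.287 mg/L × 738,075 L = 2426 g.
Product at 60.4% available Cl: 2426 / 0.604 = 4017 g.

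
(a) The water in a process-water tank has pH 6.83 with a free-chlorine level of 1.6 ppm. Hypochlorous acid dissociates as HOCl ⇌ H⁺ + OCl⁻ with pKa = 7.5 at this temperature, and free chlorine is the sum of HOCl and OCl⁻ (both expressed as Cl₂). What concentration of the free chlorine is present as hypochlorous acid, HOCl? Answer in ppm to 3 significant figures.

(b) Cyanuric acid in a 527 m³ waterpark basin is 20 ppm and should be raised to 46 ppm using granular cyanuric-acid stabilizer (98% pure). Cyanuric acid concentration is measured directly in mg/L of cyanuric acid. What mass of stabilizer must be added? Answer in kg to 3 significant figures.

(a) 1.32 ppm; (b) 14.0 kg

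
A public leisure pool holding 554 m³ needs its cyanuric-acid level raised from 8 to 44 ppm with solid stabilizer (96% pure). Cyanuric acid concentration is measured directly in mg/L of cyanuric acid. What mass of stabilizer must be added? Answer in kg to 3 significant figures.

20.8 kg

Volume: 554 m³ = 554,000 L.
CYA to add: (44 − 8) = 36 mg/L × 554,000 L = 19,940 g cyanuric acid.
At 96% purity: 19,940 / 0.96 = 20,780 g product.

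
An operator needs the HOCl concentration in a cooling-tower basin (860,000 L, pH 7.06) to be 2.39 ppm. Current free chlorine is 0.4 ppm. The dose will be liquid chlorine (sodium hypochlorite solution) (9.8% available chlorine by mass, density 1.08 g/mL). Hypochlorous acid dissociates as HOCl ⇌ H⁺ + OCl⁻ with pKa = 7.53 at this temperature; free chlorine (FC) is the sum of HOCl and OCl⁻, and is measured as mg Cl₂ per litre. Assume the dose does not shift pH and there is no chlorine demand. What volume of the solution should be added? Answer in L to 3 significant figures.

22.8 L

[OCl⁻]/[HOCl] = 10^(pH − pKa) = 10^(7.06 − 7.53) = 0.3388; fraction as HOCl = 1/(1 + 0.3388) = 0.7469.
Free chlorine required for 2.39 ppm HOCl: 2.39 / 0.7469 = 3.2 ppm.
FC to add: 3.2 − 0.4 = 2.8 mg/L as Cl₂.
Cl₂ equivalent: 2.8 mg/L × 860,000 L = 2408 g.
Product at 9.8% available Cl: 2408 / 0.098 = 24,570 g.
Volume: 24,570 g ÷ 1.08 g/mL = 22,750 mL.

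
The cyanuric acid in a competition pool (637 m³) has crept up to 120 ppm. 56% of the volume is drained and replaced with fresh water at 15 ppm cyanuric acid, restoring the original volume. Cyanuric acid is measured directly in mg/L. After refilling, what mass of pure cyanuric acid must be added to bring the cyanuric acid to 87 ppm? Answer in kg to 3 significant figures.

Volume: 637 m³ = 637,000 L.
After draining 56% and refilling: 120 × 0.44 + 15 × 0.56 = 61.2 ppm.
Deficit to target: 87 − 61.2 = 25.8 mg/L.
Mass: 25.8 mg/L × 637,000 L = 16,430 g cyanuric acid.

16.4 kg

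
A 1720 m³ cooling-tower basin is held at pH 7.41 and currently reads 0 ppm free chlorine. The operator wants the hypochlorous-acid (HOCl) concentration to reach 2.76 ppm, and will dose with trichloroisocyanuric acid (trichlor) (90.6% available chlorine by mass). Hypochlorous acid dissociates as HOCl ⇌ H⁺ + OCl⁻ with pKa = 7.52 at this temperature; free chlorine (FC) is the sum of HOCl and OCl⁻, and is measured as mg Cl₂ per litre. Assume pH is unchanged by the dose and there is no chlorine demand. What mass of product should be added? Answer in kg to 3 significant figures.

9.31 kg

Volume: 1720 m³ = 1,720,000 L.
[OCl⁻]/[HOCl] = 10^(pH − pKa) = 10^(7.41 − 7.52) = 0.7762; fraction as HOCl = 1/(1 + 0.7762) = 0.563.
Free chlorine required for 2.76 ppm HOCl: 2.76 / 0.563 = 4.902 ppm.
FC to add: 4.902 − 0 = 4.902 mg/L as Cl₂.
Cl₂ equivalent: 4.902 mg/L × 1,720,000 L = 8432 g.
Product at 90.6% available Cl: 8432 / 0.906 = 9307 g.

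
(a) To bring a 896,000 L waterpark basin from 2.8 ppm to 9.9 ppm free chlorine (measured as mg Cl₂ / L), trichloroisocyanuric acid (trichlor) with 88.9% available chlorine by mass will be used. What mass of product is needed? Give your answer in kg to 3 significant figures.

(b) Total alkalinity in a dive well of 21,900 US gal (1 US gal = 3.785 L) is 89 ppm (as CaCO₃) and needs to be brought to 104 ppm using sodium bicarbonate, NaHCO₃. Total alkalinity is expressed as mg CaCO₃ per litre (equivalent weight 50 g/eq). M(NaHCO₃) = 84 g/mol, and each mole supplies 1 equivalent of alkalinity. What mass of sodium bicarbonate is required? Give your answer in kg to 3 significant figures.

(a) 7.16 kg; (b) 2.09 kg

(a) Chlorine deficit: 9.9 − 2.8 = 7.1 ppm = 7.1 mg/L as Cl₂.
(a) Cl₂ equivalent needed: 7.1 mg/L × 896,000 L = 6,362,000 mg = 6362 g.
(a) Product at 88.9% available chlorine: 6362 / 0.889 = 7156 g.

(b) Volume: 21,900 US gal × 3.785 L/gal = 82,892 L.
(b) Alkalinity to add: (104 − 89) = 15 mg/L as CaCO₃ × 82,892 L = 1243 g as CaCO₃.
(b) Equivalents: 1243 g ÷ 50 g/eq = 24.87 eq.
(b) NaHCO₃ supplies 1 eq per mole → 24.87 mol.
(b) Mass: 24.87 mol × 84 g/mol = 2089 g.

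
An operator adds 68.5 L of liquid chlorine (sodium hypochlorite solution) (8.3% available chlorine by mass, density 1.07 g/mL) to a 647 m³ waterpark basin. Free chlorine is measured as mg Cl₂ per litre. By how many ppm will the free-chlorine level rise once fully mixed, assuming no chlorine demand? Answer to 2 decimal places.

9.40 ppm

Volume: 647 m³ = 647,000 L.
Mass of solution: 68.5 L × 1000 mL/L × 1.07 g/mL = 73,300 g.
Available chlorine delivered: 73,300 g × 0.083 = 6083 g as Cl₂.
Concentration rise: 6083 g / 647,000 L = 9.403 mg/L = 9.40 ppm.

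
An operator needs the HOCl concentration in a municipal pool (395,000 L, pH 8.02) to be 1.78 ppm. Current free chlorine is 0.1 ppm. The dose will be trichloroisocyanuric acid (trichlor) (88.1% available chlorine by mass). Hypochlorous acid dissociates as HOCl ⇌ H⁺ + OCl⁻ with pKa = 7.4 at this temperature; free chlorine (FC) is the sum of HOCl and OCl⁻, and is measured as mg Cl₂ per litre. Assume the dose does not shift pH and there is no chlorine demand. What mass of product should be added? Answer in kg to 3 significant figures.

4.08 kg

[OCl⁻]/[HOCl] = 10^(pH − pKa) = 10^(8.02 − 7.4) = 4.169; fraction as HOCl = 1/(1 + 4.169) = 0.1935.
Free chlorine required for 1.78 ppm HOCl: 1.78 / 0.1935 = 9.2 ppm.
FC to add: 9.2 − 0.1 = 9.1 mg/L as Cl₂.
Cl₂ equivalent: 9.1 mg/L × 395,000 L = 3595 g.
Product at 88.1% available Cl: 3595 / 0.881 = 4080 g.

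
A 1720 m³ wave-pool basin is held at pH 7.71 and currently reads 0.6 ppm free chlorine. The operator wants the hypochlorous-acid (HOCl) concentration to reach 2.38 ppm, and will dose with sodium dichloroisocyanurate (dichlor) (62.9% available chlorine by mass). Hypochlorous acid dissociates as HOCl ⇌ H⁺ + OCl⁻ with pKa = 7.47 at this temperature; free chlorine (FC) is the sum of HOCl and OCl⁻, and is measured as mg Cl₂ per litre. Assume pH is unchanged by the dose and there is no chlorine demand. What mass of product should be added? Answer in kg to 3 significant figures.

Volume: 1720 m³ = 1,720,000 L.
[OCl⁻]/[HOCl] = 10^(pH − pKa) = 10^(7.71 − 7.47) = 1.738; fraction as HOCl = 1/(1 + 1.738) = 0.3653.
Free chlorine required for 2.38 ppm HOCl: 2.38 / 0.3653 = 6.516 ppm.
FC to add: 6.516 − 0.6 = 5.916 mg/L as Cl₂.
Cl₂ equivalent: 5.916 mg/L × 1,720,000 L = 10,180 g.
Product at 62.9% available Cl: 10,180 / 0.629 = 16,180 g.

16.2 kg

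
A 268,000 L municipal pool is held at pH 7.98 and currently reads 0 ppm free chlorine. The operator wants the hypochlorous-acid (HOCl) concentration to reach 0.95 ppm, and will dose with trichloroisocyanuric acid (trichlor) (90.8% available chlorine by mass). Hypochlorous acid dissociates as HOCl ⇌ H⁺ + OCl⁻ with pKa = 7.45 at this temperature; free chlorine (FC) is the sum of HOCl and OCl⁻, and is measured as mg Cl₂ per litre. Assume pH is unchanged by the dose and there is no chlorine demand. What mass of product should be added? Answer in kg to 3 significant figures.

1.23 kg

[OCl⁻]/[HOCl] = 10^(pH − pKa) = 10^(7.98 − 7.45) = 3.388; fraction as HOCl = 1/(1 + 3.388) = 0.2279.
Free chlorine required for 0.95 ppm HOCl: 0.95 / 0.2279 = 4.169 ppm.
FC to add: 4.169 − 0 = 4.169 mg/L as Cl₂.
Cl₂ equivalent: 4.169 mg/L × 268,000 L = 1117 g.
Product at 90.8% available Cl: 1117 / 0.908 = 1231 g.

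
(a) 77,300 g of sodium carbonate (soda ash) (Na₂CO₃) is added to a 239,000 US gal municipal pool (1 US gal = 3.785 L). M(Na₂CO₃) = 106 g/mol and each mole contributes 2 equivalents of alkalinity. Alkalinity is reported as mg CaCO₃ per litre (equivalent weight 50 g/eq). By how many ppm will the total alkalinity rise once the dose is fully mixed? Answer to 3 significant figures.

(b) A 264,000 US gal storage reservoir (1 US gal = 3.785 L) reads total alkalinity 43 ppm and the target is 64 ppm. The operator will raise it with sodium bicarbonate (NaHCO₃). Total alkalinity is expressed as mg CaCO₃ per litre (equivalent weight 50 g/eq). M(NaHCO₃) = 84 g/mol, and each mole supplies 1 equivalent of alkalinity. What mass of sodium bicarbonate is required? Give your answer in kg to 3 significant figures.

(a) Volume: 239,000 US gal × 3.785 L/gal = 904,615 L.
(a) Moles of Na₂CO₃: 77,300 g ÷ 106 g/mol = 729.2 mol → 1458 eq of alkalinity.
(a) As CaCO₃: 1458 eq × 50 g/eq = 72,920 g.
(a) Rise: 72,920 g / 904,615 L × 1000 = 80.61 mg/L.

(b) Volume: 264,000 US gal × 3.785 L/gal = 999,240 L.
(b) Alkalinity to add: (64 − 43) = 21 mg/L as CaCO₃ × 999,240 L = 20,980 g as CaCO₃.
(b) Equivalents: 20,980 g ÷ 50 g/eq = 419.7 eq.
(b) NaHCO₃ supplies 1 eq per mole → 419.7 mol.
(b) Mass: 419.7 mol × 84 g/mol = 35,250 g.

(a) 80.6 ppm; (b) 35.3 kg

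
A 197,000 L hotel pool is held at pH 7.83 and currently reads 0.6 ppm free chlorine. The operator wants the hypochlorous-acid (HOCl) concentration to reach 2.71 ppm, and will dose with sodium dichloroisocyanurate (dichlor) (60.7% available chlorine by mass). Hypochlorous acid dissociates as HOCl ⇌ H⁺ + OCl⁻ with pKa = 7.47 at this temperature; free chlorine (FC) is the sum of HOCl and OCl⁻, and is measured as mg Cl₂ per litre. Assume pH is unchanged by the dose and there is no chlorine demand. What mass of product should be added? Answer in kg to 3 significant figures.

[OCl⁻]/[HOCl] = 10^(pH − pKa) = 10^(7.83 − 7.47) = 2.291; fraction as HOCl = 1/(1 + 2.291) = 0.3039.
Free chlorine required for 2.71 ppm HOCl: 2.71 / 0.3039 = 8.918 ppm.
FC to add: 8.918 − 0.6 = 8.318 mg/L as Cl₂.
Cl₂ equivalent: 8.318 mg/L × 197,000 L = 1639 g.
Product at 60.7% available Cl: 1639 / 0.607 = 2700 g.

2.70 kg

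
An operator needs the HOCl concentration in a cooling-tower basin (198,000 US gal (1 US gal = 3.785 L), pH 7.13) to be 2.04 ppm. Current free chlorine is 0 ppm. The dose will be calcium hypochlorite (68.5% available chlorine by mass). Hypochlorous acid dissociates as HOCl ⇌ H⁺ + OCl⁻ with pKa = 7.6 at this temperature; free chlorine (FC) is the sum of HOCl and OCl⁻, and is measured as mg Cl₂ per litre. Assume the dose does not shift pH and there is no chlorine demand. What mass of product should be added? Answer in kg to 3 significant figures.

2.99 kg

Volume: 198,000 US gal × 3.785 L/gal = 749,430 L.
[OCl⁻]/[HOCl] = 10^(pH − pKa) = 10^(7.13 − 7.6) = 0.3388; fraction as HOCl = 1/(1 + 0.3388) = 0.7469.
Free chlorine required for 2.04 ppm HOCl: 2.04 / 0.7469 = 2.731 ppm.
FC to add: 2.731 − 0 = 2.731 mg/L as Cl₂.
Cl₂ equivalent: 2.731 mg/L × 749,430 L = 2047 g.
Product at 68.5% available Cl: 2047 / 0.685 = 2988 g.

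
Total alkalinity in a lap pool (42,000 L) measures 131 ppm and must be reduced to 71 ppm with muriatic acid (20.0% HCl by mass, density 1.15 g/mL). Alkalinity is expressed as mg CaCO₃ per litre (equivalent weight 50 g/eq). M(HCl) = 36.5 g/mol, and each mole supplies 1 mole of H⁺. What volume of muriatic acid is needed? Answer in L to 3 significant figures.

Alkalinity to neutralize: (131 − 71) = 60 mg/L as CaCO₃ × 42,000 L = 2520 g as CaCO₃.
Equivalents of H⁺ required: 2520 ÷ 50 g/eq = 50.4 eq = 50.4 mol HCl.
Mass of HCl: 50.4 × 36.5 = 1840 g.
Mass of 20.0% solution: 1840 / 0.2 = 9198 g.
Volume: 9198 g ÷ 1.15 g/mL = 7998 mL.

8.00 L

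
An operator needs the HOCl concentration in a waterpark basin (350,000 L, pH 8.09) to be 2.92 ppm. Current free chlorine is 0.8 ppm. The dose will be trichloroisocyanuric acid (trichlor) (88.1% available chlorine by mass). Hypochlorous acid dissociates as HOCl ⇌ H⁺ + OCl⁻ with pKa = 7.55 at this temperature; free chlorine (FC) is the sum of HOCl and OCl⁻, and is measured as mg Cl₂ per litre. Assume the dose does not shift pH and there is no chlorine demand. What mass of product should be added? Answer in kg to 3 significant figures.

4.86 kg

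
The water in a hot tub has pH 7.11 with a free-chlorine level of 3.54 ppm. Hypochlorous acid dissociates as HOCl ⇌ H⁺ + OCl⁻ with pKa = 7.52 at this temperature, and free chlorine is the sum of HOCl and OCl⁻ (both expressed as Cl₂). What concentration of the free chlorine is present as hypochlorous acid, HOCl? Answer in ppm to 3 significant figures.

[OCl⁻]/[HOCl] = 10^(pH − pKa) = 10^(7.11 − 7.52) = 10^-0.41 = 0.389.
Fraction as HOCl = 1 / (1 + 0.389) = 0.7199.
HOCl = 0.7199 × 3.54 ppm = 2.549 ppm.

2.55 ppm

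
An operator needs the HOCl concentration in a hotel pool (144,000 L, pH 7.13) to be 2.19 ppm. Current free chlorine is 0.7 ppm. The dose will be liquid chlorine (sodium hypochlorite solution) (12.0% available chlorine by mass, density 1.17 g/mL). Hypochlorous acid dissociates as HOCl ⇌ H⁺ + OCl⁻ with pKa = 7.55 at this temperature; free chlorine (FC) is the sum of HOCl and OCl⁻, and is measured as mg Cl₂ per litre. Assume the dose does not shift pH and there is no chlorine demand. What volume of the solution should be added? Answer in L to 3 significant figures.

[OCl⁻]/[HOCl] = 10^(pH − pKa) = 10^(7.13 − 7.55) = 0.3802; fraction as HOCl = 1/(1 + 0.3802) = 0.7245.
Free chlorine required for 2.19 ppm HOCl: 2.19 / 0.7245 = 3.023 ppm.
FC to add: 3.023 − 0.7 = 2.323 mg/L as Cl₂.
Cl₂ equivalent: 2.323 mg/L × 144,000 L = 334.5 g.
Product at 12.0% available Cl: 334.5 / 0.12 = 2787 g.
Volume: 2787 g ÷ 1.17 g/mL = 2382 mL.

2.38 L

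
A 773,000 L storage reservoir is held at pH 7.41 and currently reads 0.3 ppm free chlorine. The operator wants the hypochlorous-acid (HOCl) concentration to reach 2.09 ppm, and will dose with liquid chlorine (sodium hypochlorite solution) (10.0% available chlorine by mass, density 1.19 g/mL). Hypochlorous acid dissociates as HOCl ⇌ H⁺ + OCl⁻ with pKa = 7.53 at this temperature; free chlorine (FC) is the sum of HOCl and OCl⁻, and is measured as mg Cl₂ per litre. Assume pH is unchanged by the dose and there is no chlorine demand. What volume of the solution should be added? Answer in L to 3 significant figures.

21.9 L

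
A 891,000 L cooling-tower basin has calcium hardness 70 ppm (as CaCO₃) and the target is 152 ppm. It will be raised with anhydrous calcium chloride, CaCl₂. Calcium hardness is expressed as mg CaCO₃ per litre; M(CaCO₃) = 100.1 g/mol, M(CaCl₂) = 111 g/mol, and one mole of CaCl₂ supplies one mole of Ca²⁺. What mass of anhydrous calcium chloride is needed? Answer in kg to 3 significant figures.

81.0 kg

Hardness to add: (152 − 70) = 82 mg/L as CaCO₃ × 891,000 L = 73,060 g as CaCO₃.
Moles of Ca²⁺ (1 mol Ca²⁺ ≡ 1 mol CaCO₃): 73,060 / 100.1 g/mol = 729.9 mol.
Mass of CaCl₂: 729.9 × 111 = 81,020 g.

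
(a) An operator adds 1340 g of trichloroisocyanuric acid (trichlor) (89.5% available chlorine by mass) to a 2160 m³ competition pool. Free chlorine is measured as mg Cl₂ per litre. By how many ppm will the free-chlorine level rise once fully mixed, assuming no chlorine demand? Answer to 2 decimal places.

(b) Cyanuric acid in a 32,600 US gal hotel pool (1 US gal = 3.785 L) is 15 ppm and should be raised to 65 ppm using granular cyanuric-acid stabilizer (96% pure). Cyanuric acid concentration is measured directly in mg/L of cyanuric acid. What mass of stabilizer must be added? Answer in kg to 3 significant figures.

(a) 0.56 ppm; (b) 6.43 kg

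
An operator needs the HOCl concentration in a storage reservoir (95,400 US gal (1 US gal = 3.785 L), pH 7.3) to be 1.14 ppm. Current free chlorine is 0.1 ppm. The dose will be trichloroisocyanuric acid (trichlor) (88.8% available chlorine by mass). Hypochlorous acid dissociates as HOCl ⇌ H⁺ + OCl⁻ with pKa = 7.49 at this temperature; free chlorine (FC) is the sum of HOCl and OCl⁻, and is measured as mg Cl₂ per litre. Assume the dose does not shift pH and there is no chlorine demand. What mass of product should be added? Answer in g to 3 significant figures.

Volume: 95,400 US gal × 3.785 L/gal = 361,089 L.
[OCl⁻]/[HOCl] = 10^(pH − pKa) = 10^(7.3 − 7.49) = 0.6457; fraction as HOCl = 1/(1 + 0.6457) = 0.6077.
Free chlorine required for 1.14 ppm HOCl: 1.14 / 0.6077 = 1.876 ppm.
FC to add: 1.876 − 0.1 = 1.776 mg/L as Cl₂.
Cl₂ equivalent: 1.776 mg/L × 361,089 L = 641.3 g.
Product at 88.8% available Cl: 641.3 / 0.888 = 722.2 g.

722 g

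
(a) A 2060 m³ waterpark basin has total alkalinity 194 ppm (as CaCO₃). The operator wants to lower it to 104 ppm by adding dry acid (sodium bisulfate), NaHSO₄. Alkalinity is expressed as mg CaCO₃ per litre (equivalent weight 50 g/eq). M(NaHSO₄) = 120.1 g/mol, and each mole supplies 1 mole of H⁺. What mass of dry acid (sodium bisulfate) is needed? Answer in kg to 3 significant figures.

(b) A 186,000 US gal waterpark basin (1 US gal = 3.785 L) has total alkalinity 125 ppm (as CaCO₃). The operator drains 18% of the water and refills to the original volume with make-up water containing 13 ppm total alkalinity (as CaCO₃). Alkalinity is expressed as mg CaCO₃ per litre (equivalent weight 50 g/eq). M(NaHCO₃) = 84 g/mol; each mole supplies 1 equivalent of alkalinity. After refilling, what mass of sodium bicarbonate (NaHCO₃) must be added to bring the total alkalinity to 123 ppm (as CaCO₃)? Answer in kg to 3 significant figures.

(a) Volume: 2060 m³ = 2,060,000 L.
(a) Alkalinity to neutralize: (194 − 104) = 90 mg/L as CaCO₃ × 2,060,000 L = 185,400 g as CaCO₃.
(a) Equivalents of H⁺ required: 185,400 ÷ 50 g/eq = 3708 eq = 3708 mol NaHSO₄.
(a) Mass of NaHSO₄: 3708 × 120.1 = 445,300 g.

(b) Volume: 186,000 US gal × 3.785 L/gal = 704,010 L.
(b) After draining 18% and refilling: 125 × 0.82 + 13 × 0.18 = 104.84 ppm.
(b) Deficit to target: 123 − 104.84 = 18.16 mg/L.
(b) As CaCO₃: 18.16 mg/L × 704,010 L = 12,780 g; ÷ 50 g/eq ÷ 1 = 255.7 mol NaHCO₃.
(b) Mass: 255.7 × 84 = 21,480 g.

(a) 445 kg; (b) 21.5 kg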